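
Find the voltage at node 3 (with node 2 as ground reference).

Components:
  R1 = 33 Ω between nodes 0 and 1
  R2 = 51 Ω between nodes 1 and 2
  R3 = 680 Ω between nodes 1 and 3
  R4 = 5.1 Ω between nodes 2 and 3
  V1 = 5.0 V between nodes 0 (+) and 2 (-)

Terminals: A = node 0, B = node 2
Nodal analysis, taking node 2 as the 0 V reference.
Source V1 fixes V_0 = 5 V.
KCL at each unknown node (sum of currents leaving = 0; resistances in Ω):
  Node 1: (V_1 - 5)/33 + (V_1 - 0)/51 + (V_1 - V_3)/680 = 0
  Node 3: (V_3 - V_1)/680 + (V_3 - 0)/5.1 = 0
Collecting terms (coefficients in siemens):
  0.05138·V_1 - 0.001471·V_3 = 0.1515
  0.1975·V_3 - 0.001471·V_1 = 0
Determinant D = (0.05138)(0.1975) - (-0.001471)(-0.001471) = 0.01015
V_1 = [(0.1515)(0.1975) - (-0.001471)(0)]/D = 2.949 V
V_3 = [(0.05138)(0) - (0.1515)(-0.001471)]/D = 0.02196 V
The requested potential is V_3 = 0.02196 V.

Final answer: V_3 = 0.02196 V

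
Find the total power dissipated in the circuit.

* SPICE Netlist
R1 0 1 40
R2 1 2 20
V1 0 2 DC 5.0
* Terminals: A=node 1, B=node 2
Nodal analysis, taking node 2 as the 0 V reference.
Source V1 fixes V_0 = 5 V.
KCL at each unknown node (sum of currents leaving = 0; resistances in Ω):
  Node 1: (V_1 - 5)/40 + (V_1 - 0)/20 = 0
Collecting terms: 0.075 × V_1 = 0.125  =>  V_1 = 1.667 V
Power in each resistor, P = (ΔV)²/R:
  P_R1 = (5 - 1.667)²/40 = 0.2778 W
  P_R2 = (1.667 - 0)²/20 = 0.1389 W
P_total = P_R1 + P_R2 = 0.4167 W

Final answer: 0.4167 W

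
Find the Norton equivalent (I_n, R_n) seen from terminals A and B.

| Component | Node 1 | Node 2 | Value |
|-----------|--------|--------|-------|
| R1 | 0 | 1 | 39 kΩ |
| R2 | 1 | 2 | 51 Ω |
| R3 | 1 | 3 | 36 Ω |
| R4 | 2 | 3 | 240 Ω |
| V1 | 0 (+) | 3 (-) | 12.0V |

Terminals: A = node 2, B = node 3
Find the Thévenin equivalent first; then I_n = V_th/R_th and R_n = R_th.
Step 1 — V_th is the open-circuit voltage V_A - V_B (nothing connected across the terminals).
Nodal analysis, taking node 3 as the 0 V reference.
Source V1 fixes V_0 = 12 V.
KCL at each unknown node (sum of currents leaving = 0; resistances in Ω):
  Node 1: (V_1 - 12)/39000 + (V_1 - V_2)/51 + (V_1 - 0)/36 = 0
  Node 2: (V_2 - V_1)/51 + (V_2 - 0)/240 = 0
Collecting terms (coefficients in siemens):
  0.04741·V_1 - 0.01961·V_2 = 0.0003077
  0.02377·V_2 - 0.01961·V_1 = 0
Determinant D = (0.04741)(0.02377) - (-0.01961)(-0.01961) = 0.0007427
V_1 = [(0.0003077)(0.02377) - (-0.01961)(0)]/D = 0.009849 V
V_2 = [(0.04741)(0) - (0.0003077)(-0.01961)]/D = 0.008123 V
V_th = V_2 - V_3 = 0.008123 - 0 = 0.008123 V
Step 2 — R_th: zero the source — replace V1 by a short circuit (node 3 merges into node 0) — and find the resistance seen between A (node 2) and B (node 0).
Reduce the network between node 2 (A) and node 0 (B) by series/parallel combination:
  Rp1 = R1 ‖ R3 (parallel, both between nodes 0 and 1) = 1/(1/39000 + 1/36) = 35.97 Ω
  Rs1 = R2 + Rp1 (series, joined only at node 1) = 51 + 35.97 = 86.97 Ω
  Rp2 = R4 ‖ Rs1 (parallel, both between nodes 0 and 2) = 1/(1/240 + 1/86.97) = 63.84 Ω
R_th = 63.84 Ω
I_n = V_th/R_th = 0.008123/63.84 = 0.0001273 A, and R_n = R_th = 63.84 Ω

Final answer: I_n = 0.0001273 A, R_n = 63.84 Ω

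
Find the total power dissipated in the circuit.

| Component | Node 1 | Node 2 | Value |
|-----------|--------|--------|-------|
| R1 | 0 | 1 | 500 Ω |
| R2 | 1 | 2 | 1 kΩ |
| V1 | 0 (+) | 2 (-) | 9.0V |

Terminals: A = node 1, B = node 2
Nodal analysis, taking node 2 as the 0 V reference.
Source V1 fixes V_0 = 9 V.
KCL at each unknown node (sum of currents leaving = 0; resistances in Ω):
  Node 1: (V_1 - 9)/500 + (V_1 - 0)/1000 = 0
Collecting terms: 0.003 × V_1 = 0.018  =>  V_1 = 6 V
Power in each resistor, P = (ΔV)²/R:
  P_R1 = (9 - 6)²/500 = 0.018 W
  P_R2 = (6 - 0)²/1000 = 0.036 W
P_total = P_R1 + P_R2 = 0.054 W

Final answer: 0.054 W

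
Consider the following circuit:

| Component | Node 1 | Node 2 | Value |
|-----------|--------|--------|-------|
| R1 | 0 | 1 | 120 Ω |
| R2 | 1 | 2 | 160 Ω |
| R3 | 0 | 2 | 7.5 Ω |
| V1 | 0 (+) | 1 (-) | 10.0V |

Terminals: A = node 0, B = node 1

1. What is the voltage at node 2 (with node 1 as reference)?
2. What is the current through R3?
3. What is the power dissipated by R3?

Nodal analysis, taking node 1 as the 0 V reference.
Source V1 fixes V_0 = 10 V.
KCL at each unknown node (sum of currents leaving = 0; resistances in Ω):
  Node 2: (V_2 - 0)/160 + (V_2 - 10)/7.5 = 0
Collecting terms: 0.1396 × V_2 = 1.333  =>  V_2 = 9.552 V
Part 1:
  Read off the nodal solution: V_2 = 9.552 V
Part 2:
  I_R3 = (V_0 - V_2)/R3 = (10 - 9.552)/7.5 = 0.0597 A
  Magnitude: I_R3 = 0.0597 A
Part 3:
  I_R3 = (V_0 - V_2)/R3 = (10 - 9.552)/7.5 = 0.0597 A
  P_R3 = I_R3² × R3 = (0.0597)² × 7.5 = 0.02673 W

Final answers:
1. V_2 = 9.552 V
2. I_R3 = 0.0597 A
3. P_R3 = 0.02673 W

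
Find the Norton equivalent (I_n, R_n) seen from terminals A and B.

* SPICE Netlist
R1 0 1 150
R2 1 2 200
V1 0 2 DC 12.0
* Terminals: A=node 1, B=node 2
Find the Thévenin equivalent first; then I_n = V_th/R_th and R_n = R_th.
Step 1 — V_th is the open-circuit voltage V_A - V_B (nothing connected across the terminals).
Nodal analysis, taking node 2 as the 0 V reference.
Source V1 fixes V_0 = 12 V.
KCL at each unknown node (sum of currents leaving = 0; resistances in Ω):
  Node 1: (V_1 - 12)/150 + (V_1 - 0)/200 = 0
Collecting terms: 0.01167 × V_1 = 0.08  =>  V_1 = 6.857 V
V_th = V_1 - V_2 = 6.857 - 0 = 6.857 V
Step 2 — R_th: zero the source — replace V1 by a short circuit (node 2 merges into node 0) — and find the resistance seen between A (node 1) and B (node 0).
Reduce the network between node 1 (A) and node 0 (B) by series/parallel combination:
  Rp1 = R1 ‖ R2 (parallel, both between nodes 0 and 1) = 1/(1/150 + 1/200) = 85.71 Ω
R_th = 85.71 Ω
I_n = V_th/R_th = 6.857/85.71 = 0.08 A, and R_n = R_th = 85.71 Ω

Final answer: I_n = 0.08 A, R_n = 85.71 Ω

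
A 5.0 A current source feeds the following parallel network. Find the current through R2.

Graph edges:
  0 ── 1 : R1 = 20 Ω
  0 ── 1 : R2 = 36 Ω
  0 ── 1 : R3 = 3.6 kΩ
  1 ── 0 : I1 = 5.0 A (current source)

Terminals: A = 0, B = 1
All resistors sit directly between nodes 0 and 1, so they are in parallel and share one voltage V; the full source current 5 A splits among them.
1/R_par = 1/20 + 1/36 + 1/3600 = 0.07806 S  =>  R_par = 12.81 Ω
V = I × R_par = 5 × 12.81 = 64.06 V
I_R2 = V/R2 = 64.06/36 = 1.779 A

Final answer: 1.779 A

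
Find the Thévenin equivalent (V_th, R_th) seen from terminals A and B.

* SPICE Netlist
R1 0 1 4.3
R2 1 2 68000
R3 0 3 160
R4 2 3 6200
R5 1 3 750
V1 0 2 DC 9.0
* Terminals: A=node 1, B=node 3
Step 1 — V_th is the open-circuit voltage V_A - V_B (nothing connected across the terminals).
Nodal analysis, taking node 2 as the 0 V reference.
Source V1 fixes V_0 = 9 V.
KCL at each unknown node (sum of currents leaving = 0; resistances in Ω):
  Node 1: (V_1 - 9)/4.3 + (V_1 - 0)/68000 + (V_1 - V_3)/750 = 0
  Node 3: (V_3 - 9)/160 + (V_3 - 0)/6200 + (V_3 - V_1)/750 = 0
Collecting terms (coefficients in siemens):
  0.2339·V_1 - 0.001333·V_3 = 2.093
  0.007745·V_3 - 0.001333·V_1 = 0.05625
Determinant D = (0.2339)(0.007745) - (-0.001333)(-0.001333) = 0.00181
V_1 = [(2.093)(0.007745) - (-0.001333)(0.05625)]/D = 8.998 V
V_3 = [(0.2339)(0.05625) - (2.093)(-0.001333)]/D = 8.812 V
V_th = V_1 - V_3 = 8.998 - 8.812 = 0.1861 V
Step 2 — R_th: zero the source — replace V1 by a short circuit (node 2 merges into node 0) — and find the resistance seen between A (node 1) and B (node 3).
Reduce the network between node 1 (A) and node 3 (B) by series/parallel combination:
  Rp1 = R1 ‖ R2 (parallel, both between nodes 0 and 1) = 1/(1/4.3 + 1/68000) = 4.3 Ω
  Rp2 = R3 ‖ R4 (parallel, both between nodes 0 and 3) = 1/(1/160 + 1/6200) = 156 Ω
  Rs1 = Rp1 + Rp2 (series, joined only at node 0) = 4.3 + 156 = 160.3 Ω
  Rp3 = R5 ‖ Rs1 (parallel, both between nodes 1 and 3) = 1/(1/750 + 1/160.3) = 132.1 Ω
R_th = 132.1 Ω

Final answer: V_th = 0.1861 V, R_th = 132.1 Ω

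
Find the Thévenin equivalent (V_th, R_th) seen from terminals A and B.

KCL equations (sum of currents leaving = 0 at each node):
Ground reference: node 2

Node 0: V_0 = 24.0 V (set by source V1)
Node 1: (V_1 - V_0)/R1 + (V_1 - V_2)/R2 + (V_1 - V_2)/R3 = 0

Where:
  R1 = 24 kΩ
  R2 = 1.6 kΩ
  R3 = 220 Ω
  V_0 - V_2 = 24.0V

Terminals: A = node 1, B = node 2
Step 1 — V_th is the open-circuit voltage V_A - V_B (nothing connected across the terminals).
Nodal analysis, taking node 2 as the 0 V reference.
Source V1 fixes V_0 = 24 V.
KCL at each unknown node (sum of currents leaving = 0; resistances in Ω):
  Node 1: (V_1 - 24)/24000 + (V_1 - 0)/1600 + (V_1 - 0)/220 = 0
Collecting terms: 0.005212 × V_1 = 0.001  =>  V_1 = 0.1919 V
V_th = V_1 - V_2 = 0.1919 - 0 = 0.1919 V
Step 2 — R_th: zero the source — replace V1 by a short circuit (node 2 merges into node 0) — and find the resistance seen between A (node 1) and B (node 0).
Reduce the network between node 1 (A) and node 0 (B) by series/parallel combination:
  Rp1 = R1 ‖ R2 ‖ R3 (parallel, all between nodes 0 and 1) = 1/(1/24000 + 1/1600 + 1/220) = 191.9 Ω
R_th = 191.9 Ω

Final answer: V_th = 0.1919 V, R_th = 191.9 Ω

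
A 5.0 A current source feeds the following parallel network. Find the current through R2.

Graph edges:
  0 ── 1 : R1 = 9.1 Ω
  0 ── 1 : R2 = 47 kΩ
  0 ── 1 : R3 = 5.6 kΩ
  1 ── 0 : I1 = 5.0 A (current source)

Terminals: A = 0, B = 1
All resistors sit directly between nodes 0 and 1, so they are in parallel and share one voltage V; the full source current 5 A splits among them.
1/R_par = 1/9.1 + 1/47000 + 1/5600 = 0.1101 S  =>  R_par = 9.083 Ω
V = I × R_par = 5 × 9.083 = 45.42 V
I_R2 = V/R2 = 45.42/47000 = 0.0009663 A

Final answer: 0.0009663 A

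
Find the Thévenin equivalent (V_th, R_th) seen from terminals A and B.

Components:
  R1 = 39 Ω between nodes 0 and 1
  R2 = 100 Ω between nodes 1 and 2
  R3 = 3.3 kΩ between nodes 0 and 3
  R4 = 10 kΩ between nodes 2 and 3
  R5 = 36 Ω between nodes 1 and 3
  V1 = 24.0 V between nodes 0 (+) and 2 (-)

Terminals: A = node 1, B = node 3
Step 1 — V_th is the open-circuit voltage V_A - V_B (nothing connected across the terminals).
Nodal analysis, taking node 2 as the 0 V reference.
Source V1 fixes V_0 = 24 V.
KCL at each unknown node (sum of currents leaving = 0; resistances in Ω):
  Node 1: (V_1 - 24)/39 + (V_1 - 0)/100 + (V_1 - V_3)/36 = 0
  Node 3: (V_3 - 24)/3300 + (V_3 - 0)/10000 + (V_3 - V_1)/36 = 0
Collecting terms (coefficients in siemens):
  0.06342·V_1 - 0.02778·V_3 = 0.6154
  0.02818·V_3 - 0.02778·V_1 = 0.007273
Determinant D = (0.06342)(0.02818) - (-0.02778)(-0.02778) = 0.001016
V_1 = [(0.6154)(0.02818) - (-0.02778)(0.007273)]/D = 17.27 V
V_3 = [(0.06342)(0.007273) - (0.6154)(-0.02778)]/D = 17.29 V
V_th = V_1 - V_3 = 17.27 - 17.29 = -0.01102 V
Step 2 — R_th: zero the source — replace V1 by a short circuit (node 2 merges into node 0) — and find the resistance seen between A (node 1) and B (node 3).
Reduce the network between node 1 (A) and node 3 (B) by series/parallel combination:
  Rp1 = R1 ‖ R2 (parallel, both between nodes 0 and 1) = 1/(1/39 + 1/100) = 28.06 Ω
  Rp2 = R3 ‖ R4 (parallel, both between nodes 0 and 3) = 1/(1/3300 + 1/10000) = 2481 Ω
  Rs1 = Rp1 + Rp2 (series, joined only at node 0) = 28.06 + 2481 = 2509 Ω
  Rp3 = R5 ‖ Rs1 (parallel, both between nodes 1 and 3) = 1/(1/36 + 1/2509) = 35.49 Ω
R_th = 35.49 Ω

Final answer: V_th = -0.01102 V, R_th = 35.49 Ω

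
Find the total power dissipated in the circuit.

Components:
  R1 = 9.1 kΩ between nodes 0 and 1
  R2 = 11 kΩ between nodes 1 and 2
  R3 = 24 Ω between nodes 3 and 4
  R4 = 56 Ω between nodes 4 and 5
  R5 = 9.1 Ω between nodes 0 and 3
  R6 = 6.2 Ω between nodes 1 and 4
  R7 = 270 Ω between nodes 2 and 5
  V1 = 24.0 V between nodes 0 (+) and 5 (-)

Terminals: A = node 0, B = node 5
Nodal analysis, taking node 5 as the 0 V reference.
Source V1 fixes V_0 = 24 V.
KCL at each unknown node (sum of currents leaving = 0; resistances in Ω):
  Node 1: (V_1 - 24)/9100 + (V_1 - V_2)/11000 + (V_1 - V_4)/6.2 = 0
  Node 2: (V_2 - V_1)/11000 + (V_2 - 0)/270 = 0
  Node 3: (V_3 - V_4)/24 + (V_3 - 24)/9.1 = 0
  Node 4: (V_4 - V_3)/24 + (V_4 - 0)/56 + (V_4 - V_1)/6.2 = 0
Collecting terms (coefficients in siemens):
  0.1615·V_1 - 0.00009091·V_2 - 0.1613·V_4 = 0.002637
  0.003795·V_2 - 0.00009091·V_1 = 0
  0.1516·V_3 - 0.04167·V_4 = 2.637
  0.2208·V_4 - 0.1613·V_1 - 0.04167·V_3 = 0
Solving these 4 simultaneous equations (Gaussian elimination) gives:
  V_1 = 15.07 V, V_2 = 0.3611 V, V_3 = 21.55 V, V_4 = 15.08 V
Power in each resistor, P = (ΔV)²/R:
  P_R1 = (24 - 15.07)²/9100 = 0.008754 W
  P_R2 = (15.07 - 0.3611)²/11000 = 0.01968 W
  P_R3 = (21.55 - 15.08)²/24 = 1.744 W
  P_R4 = (15.08 - 0)²/56 = 4.059 W
  P_R5 = (24 - 21.55)²/9.1 = 0.6613 W
  P_R6 = (15.07 - 15.08)²/6.2 = 0.0000007891 W
  P_R7 = (0.3611 - 0)²/270 = 0.0004831 W
P_total = P_R1 + P_R2 + P_R3 + P_R4 + P_R5 + P_R6 + P_R7 = 6.494 W

Final answer: 6.494 W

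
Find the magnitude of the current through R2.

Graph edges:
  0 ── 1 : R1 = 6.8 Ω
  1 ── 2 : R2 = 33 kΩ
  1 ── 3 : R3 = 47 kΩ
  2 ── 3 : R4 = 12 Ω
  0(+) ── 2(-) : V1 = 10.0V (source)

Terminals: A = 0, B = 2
Nodal analysis, taking node 2 as the 0 V reference.
Source V1 fixes V_0 = 10 V.
KCL at each unknown node (sum of currents leaving = 0; resistances in Ω):
  Node 1: (V_1 - 10)/6.8 + (V_1 - 0)/33000 + (V_1 - V_3)/47000 = 0
  Node 3: (V_3 - V_1)/47000 + (V_3 - 0)/12 = 0
Collecting terms (coefficients in siemens):
  0.1471·V_1 - 0.00002128·V_3 = 1.471
  0.08335·V_3 - 0.00002128·V_1 = 0
Determinant D = (0.1471)(0.08335) - (-0.00002128)(-0.00002128) = 0.01226
V_1 = [(1.471)(0.08335) - (-0.00002128)(0)]/D = 9.996 V
V_3 = [(0.1471)(0) - (1.471)(-0.00002128)]/D = 0.002552 V
I_R2 = (V_1 - V_2)/R2 = (9.996 - 0)/33000 = 0.0003029 A
|I_R2| = 0.0003029 A

Final answer: |I_R2| = 0.0003029 A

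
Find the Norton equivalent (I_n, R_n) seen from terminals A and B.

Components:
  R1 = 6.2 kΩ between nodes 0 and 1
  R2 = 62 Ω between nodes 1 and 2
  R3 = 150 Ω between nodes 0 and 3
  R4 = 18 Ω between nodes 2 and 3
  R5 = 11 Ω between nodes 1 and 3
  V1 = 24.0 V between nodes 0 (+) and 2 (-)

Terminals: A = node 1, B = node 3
Find the Thévenin equivalent first; then I_n = V_th/R_th and R_n = R_th.
Step 1 — V_th is the open-circuit voltage V_A - V_B (nothing connected across the terminals).
Nodal analysis, taking node 2 as the 0 V reference.
Source V1 fixes V_0 = 24 V.
KCL at each unknown node (sum of currents leaving = 0; resistances in Ω):
  Node 1: (V_1 - 24)/6200 + (V_1 - 0)/62 + (V_1 - V_3)/11 = 0
  Node 3: (V_3 - 24)/150 + (V_3 - 0)/18 + (V_3 - V_1)/11 = 0
Collecting terms (coefficients in siemens):
  0.1072·V_1 - 0.09091·V_3 = 0.003871
  0.1531·V_3 - 0.09091·V_1 = 0.16
Determinant D = (0.1072)(0.1531) - (-0.09091)(-0.09091) = 0.008151
V_1 = [(0.003871)(0.1531) - (-0.09091)(0.16)]/D = 1.857 V
V_3 = [(0.1072)(0.16) - (0.003871)(-0.09091)]/D = 2.147 V
V_th = V_1 - V_3 = 1.857 - 2.147 = -0.2902 V
Step 2 — R_th: zero the source — replace V1 by a short circuit (node 2 merges into node 0) — and find the resistance seen between A (node 1) and B (node 3).
Reduce the network between node 1 (A) and node 3 (B) by series/parallel combination:
  Rp1 = R1 ‖ R2 (parallel, both between nodes 0 and 1) = 1/(1/6200 + 1/62) = 61.39 Ω
  Rp2 = R3 ‖ R4 (parallel, both between nodes 0 and 3) = 1/(1/150 + 1/18) = 16.07 Ω
  Rs1 = Rp1 + Rp2 (series, joined only at node 0) = 61.39 + 16.07 = 77.46 Ω
  Rp3 = R5 ‖ Rs1 (parallel, both between nodes 1 and 3) = 1/(1/11 + 1/77.46) = 9.632 Ω
R_th = 9.632 Ω
I_n = V_th/R_th = -0.2902/9.632 = -0.03013 A, and R_n = R_th = 9.632 Ω

Final answer: I_n = -0.03013 A, R_n = 9.632 Ω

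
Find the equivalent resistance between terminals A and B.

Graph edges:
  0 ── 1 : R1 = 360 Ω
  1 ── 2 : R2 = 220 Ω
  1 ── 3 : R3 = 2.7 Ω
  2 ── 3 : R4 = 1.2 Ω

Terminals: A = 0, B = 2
Reduce the network between node 0 (A) and node 2 (B) by series/parallel combination:
  Rs1 = R3 + R4 (series, joined only at node 3) = 2.7 + 1.2 = 3.9 Ω
  Rp1 = R2 ‖ Rs1 (parallel, both between nodes 1 and 2) = 1/(1/220 + 1/3.9) = 3.832 Ω
  Rs2 = R1 + Rp1 (series, joined only at node 1) = 360 + 3.832 = 363.8 Ω
R_eq = 363.8 Ω

Final answer: 363.8 Ω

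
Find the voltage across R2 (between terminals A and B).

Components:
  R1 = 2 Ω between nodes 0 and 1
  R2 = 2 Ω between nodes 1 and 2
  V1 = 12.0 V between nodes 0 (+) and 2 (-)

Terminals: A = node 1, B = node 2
R1 and R2 are in series across V1 (node 0 → node 1 → node 2), and the output A–B is taken across R2, so this is a voltage divider.
Series current: I = V1/(R1 + R2) = 12/(2 + 2) = 12/4 = 3 A
V_R2 = I × R2 = V1 × R2/(R1 + R2) = 12 × 2/4 = 6 V

Final answer: 6 V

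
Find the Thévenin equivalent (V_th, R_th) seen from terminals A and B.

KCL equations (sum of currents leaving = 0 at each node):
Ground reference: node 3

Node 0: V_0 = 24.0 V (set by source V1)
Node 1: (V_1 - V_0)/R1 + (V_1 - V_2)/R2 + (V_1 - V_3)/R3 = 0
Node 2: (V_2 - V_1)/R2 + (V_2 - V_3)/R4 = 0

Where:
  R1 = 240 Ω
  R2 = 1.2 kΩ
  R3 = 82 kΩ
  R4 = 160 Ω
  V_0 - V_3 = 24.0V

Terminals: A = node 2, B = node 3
Step 1 — V_th is the open-circuit voltage V_A - V_B (nothing connected across the terminals).
Nodal analysis, taking node 3 as the 0 V reference.
Source V1 fixes V_0 = 24 V.
KCL at each unknown node (sum of currents leaving = 0; resistances in Ω):
  Node 1: (V_1 - 24)/240 + (V_1 - V_2)/1200 + (V_1 - 0)/82000 = 0
  Node 2: (V_2 - V_1)/1200 + (V_2 - 0)/160 = 0
Collecting terms (coefficients in siemens):
  0.005012·V_1 - 0.0008333·V_2 = 0.1
  0.007083·V_2 - 0.0008333·V_1 = 0
Determinant D = (0.005012)(0.007083) - (-0.0008333)(-0.0008333) = 0.00003481
V_1 = [(0.1)(0.007083) - (-0.0008333)(0)]/D = 20.35 V
V_2 = [(0.005012)(0) - (0.1)(-0.0008333)]/D = 2.394 V
V_th = V_2 - V_3 = 2.394 - 0 = 2.394 V
Step 2 — R_th: zero the source — replace V1 by a short circuit (node 3 merges into node 0) — and find the resistance seen between A (node 2) and B (node 0).
Reduce the network between node 2 (A) and node 0 (B) by series/parallel combination:
  Rp1 = R1 ‖ R3 (parallel, both between nodes 0 and 1) = 1/(1/240 + 1/82000) = 239.3 Ω
  Rs1 = R2 + Rp1 (series, joined only at node 1) = 1200 + 239.3 = 1439 Ω
  Rp2 = R4 ‖ Rs1 (parallel, both between nodes 0 and 2) = 1/(1/160 + 1/1439) = 144 Ω
R_th = 144 Ω

Final answer: V_th = 2.394 V, R_th = 144 Ω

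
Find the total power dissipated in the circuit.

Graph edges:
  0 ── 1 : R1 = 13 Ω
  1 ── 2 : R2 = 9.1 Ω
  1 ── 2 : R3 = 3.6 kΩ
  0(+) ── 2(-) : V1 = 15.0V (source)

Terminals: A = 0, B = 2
Nodal analysis, taking node 2 as the 0 V reference.
Source V1 fixes V_0 = 15 V.
KCL at each unknown node (sum of currents leaving = 0; resistances in Ω):
  Node 1: (V_1 - 15)/13 + (V_1 - 0)/9.1 + (V_1 - 0)/3600 = 0
Collecting terms: 0.1871 × V_1 = 1.154  =>  V_1 = 6.167 V
Power in each resistor, P = (ΔV)²/R:
  P_R1 = (15 - 6.167)²/13 = 6.001 W
  P_R2 = (6.167 - 0)²/9.1 = 4.18 W
  P_R3 = (6.167 - 0)²/3600 = 0.01057 W
P_total = P_R1 + P_R2 + P_R3 = 10.19 W

Final answer: 10.19 W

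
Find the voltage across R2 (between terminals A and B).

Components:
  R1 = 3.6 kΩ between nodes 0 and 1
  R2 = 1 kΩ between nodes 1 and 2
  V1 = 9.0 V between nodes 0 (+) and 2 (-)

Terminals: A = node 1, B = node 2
R1 and R2 are in series across V1 (node 0 → node 1 → node 2), and the output A–B is taken across R2, so this is a voltage divider.
Series current: I = V1/(R1 + R2) = 9/(3600 + 1000) = 9/4600 = 0.001957 A
V_R2 = I × R2 = V1 × R2/(R1 + R2) = 9 × 1000/4600 = 1.957 V

Final answer: 1.957 V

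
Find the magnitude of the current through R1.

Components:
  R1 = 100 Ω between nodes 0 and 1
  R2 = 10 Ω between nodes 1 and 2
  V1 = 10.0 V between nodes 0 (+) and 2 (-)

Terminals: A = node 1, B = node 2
Nodal analysis, taking node 2 as the 0 V reference.
Source V1 fixes V_0 = 10 V.
KCL at each unknown node (sum of currents leaving = 0; resistances in Ω):
  Node 1: (V_1 - 10)/100 + (V_1 - 0)/10 = 0
Collecting terms: 0.11 × V_1 = 0.1  =>  V_1 = 0.9091 V
I_R1 = (V_0 - V_1)/R1 = (10 - 0.9091)/100 = 0.09091 A
|I_R1| = 0.09091 A

Final answer: |I_R1| = 0.09091 A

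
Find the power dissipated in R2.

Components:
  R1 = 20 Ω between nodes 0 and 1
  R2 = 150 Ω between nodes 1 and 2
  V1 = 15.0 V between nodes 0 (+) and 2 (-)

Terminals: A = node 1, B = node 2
Nodal analysis, taking node 2 as the 0 V reference.
Source V1 fixes V_0 = 15 V.
KCL at each unknown node (sum of currents leaving = 0; resistances in Ω):
  Node 1: (V_1 - 15)/20 + (V_1 - 0)/150 = 0
Collecting terms: 0.05667 × V_1 = 0.75  =>  V_1 = 13.24 V
I_R2 = (V_1 - V_2)/R2 = (13.24 - 0)/150 = 0.08824 A
P_R2 = I_R2² × R2 = (0.08824)² × 150 = 1.168 W

Final answer: 1.168 W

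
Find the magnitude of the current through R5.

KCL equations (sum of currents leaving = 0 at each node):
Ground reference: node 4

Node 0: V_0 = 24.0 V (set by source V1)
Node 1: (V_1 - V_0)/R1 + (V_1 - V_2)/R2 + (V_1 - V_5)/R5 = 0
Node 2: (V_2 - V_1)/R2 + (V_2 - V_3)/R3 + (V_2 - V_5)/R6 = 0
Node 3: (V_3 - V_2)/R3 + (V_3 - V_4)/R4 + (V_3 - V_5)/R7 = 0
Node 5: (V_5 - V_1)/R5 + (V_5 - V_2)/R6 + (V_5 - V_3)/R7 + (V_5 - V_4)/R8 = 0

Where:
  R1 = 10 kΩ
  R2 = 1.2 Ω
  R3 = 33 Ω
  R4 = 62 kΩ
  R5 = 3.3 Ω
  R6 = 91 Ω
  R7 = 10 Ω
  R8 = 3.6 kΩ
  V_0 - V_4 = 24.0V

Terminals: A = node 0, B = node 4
Nodal analysis, taking node 4 as the 0 V reference.
Source V1 fixes V_0 = 24 V.
KCL at each unknown node (sum of currents leaving = 0; resistances in Ω):
  Node 1: (V_1 - 24)/10000 + (V_1 - V_2)/1.2 + (V_1 - V_5)/3.3 = 0
  Node 2: (V_2 - V_1)/1.2 + (V_2 - V_3)/33 + (V_2 - V_5)/91 = 0
  Node 3: (V_3 - V_2)/33 + (V_3 - 0)/62000 + (V_3 - V_5)/10 = 0
  Node 5: (V_5 - V_1)/3.3 + (V_5 - V_2)/91 + (V_5 - V_3)/10 + (V_5 - 0)/3600 = 0
Collecting terms (coefficients in siemens):
  1.136·V_1 - 0.8333·V_2 - 0.303·V_5 = 0.0024
  0.8746·V_2 - 0.8333·V_1 - 0.0303·V_3 - 0.01099·V_5 = 0
  0.1303·V_3 - 0.0303·V_2 - 0.1·V_5 = 0
  0.4143·V_5 - 0.303·V_1 - 0.01099·V_2 - 0.1·V_3 = 0
Solving these 4 simultaneous equations (Gaussian elimination) gives:
  V_1 = 6.097 V, V_2 = 6.096 V, V_3 = 6.092 V, V_5 = 6.091 V
I_R5 = (V_1 - V_5)/R5 = (6.097 - 6.091)/3.3 = 0.001595 A
|I_R5| = 0.001595 A

Final answer: |I_R5| = 0.001595 A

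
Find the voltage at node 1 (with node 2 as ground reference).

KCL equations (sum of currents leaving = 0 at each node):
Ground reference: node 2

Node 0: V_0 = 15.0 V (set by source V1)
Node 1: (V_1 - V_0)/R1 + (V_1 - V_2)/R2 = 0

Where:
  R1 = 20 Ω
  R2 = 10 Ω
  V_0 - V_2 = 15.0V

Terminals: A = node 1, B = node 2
Nodal analysis, taking node 2 as the 0 V reference.
Source V1 fixes V_0 = 15 V.
KCL at each unknown node (sum of currents leaving = 0; resistances in Ω):
  Node 1: (V_1 - 15)/20 + (V_1 - 0)/10 = 0
Collecting terms: 0.15 × V_1 = 0.75  =>  V_1 = 5 V
The requested potential is V_1 = 5 V.

Final answer: V_1 = 5 V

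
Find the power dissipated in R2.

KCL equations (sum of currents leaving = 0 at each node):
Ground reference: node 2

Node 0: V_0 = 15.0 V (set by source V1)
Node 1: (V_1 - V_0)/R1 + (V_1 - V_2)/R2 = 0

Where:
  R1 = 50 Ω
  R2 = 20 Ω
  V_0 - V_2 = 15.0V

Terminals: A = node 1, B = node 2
Nodal analysis, taking node 2 as the 0 V reference.
Source V1 fixes V_0 = 15 V.
KCL at each unknown node (sum of currents leaving = 0; resistances in Ω):
  Node 1: (V_1 - 15)/50 + (V_1 - 0)/20 = 0
Collecting terms: 0.07 × V_1 = 0.3  =>  V_1 = 4.286 V
I_R2 = (V_1 - V_2)/R2 = (4.286 - 0)/20 = 0.2143 A
P_R2 = I_R2² × R2 = (0.2143)² × 20 = 0.9184 W

Final answer: 0.9184 W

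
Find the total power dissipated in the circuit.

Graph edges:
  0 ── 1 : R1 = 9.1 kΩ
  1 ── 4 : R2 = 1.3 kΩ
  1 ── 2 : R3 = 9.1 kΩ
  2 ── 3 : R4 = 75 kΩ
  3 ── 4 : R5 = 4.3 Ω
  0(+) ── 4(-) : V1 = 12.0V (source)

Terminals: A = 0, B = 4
Nodal analysis, taking node 4 as the 0 V reference.
Source V1 fixes V_0 = 12 V.
KCL at each unknown node (sum of currents leaving = 0; resistances in Ω):
  Node 1: (V_1 - 12)/9100 + (V_1 - 0)/1300 + (V_1 - V_2)/9100 = 0
  Node 2: (V_2 - V_1)/9100 + (V_2 - V_3)/75000 = 0
  Node 3: (V_3 - V_2)/75000 + (V_3 - 0)/4.3 = 0
Collecting terms (coefficients in siemens):
  0.000989·V_1 - 0.0001099·V_2 = 0.001319
  0.0001232·V_2 - 0.0001099·V_1 - 0.00001333·V_3 = 0
  0.2326·V_3 - 0.00001333·V_2 = 0
Solving these 3 simultaneous equations (Gaussian elimination) gives:
  V_1 = 1.48 V, V_2 = 1.32 V, V_3 = 0.00007567 V
Power in each resistor, P = (ΔV)²/R:
  P_R1 = (12 - 1.48)²/9100 = 0.01216 W
  P_R2 = (1.48 - 0)²/1300 = 0.001685 W
  P_R3 = (1.48 - 1.32)²/9100 = 0.000002818 W
  P_R4 = (1.32 - 0.00007567)²/75000 = 0.00002322 W
  P_R5 = (0.00007567 - 0)²/4.3 = 0.000000001332 W
P_total = P_R1 + P_R2 + P_R3 + P_R4 + P_R5 = 0.01387 W

Final answer: 0.01387 W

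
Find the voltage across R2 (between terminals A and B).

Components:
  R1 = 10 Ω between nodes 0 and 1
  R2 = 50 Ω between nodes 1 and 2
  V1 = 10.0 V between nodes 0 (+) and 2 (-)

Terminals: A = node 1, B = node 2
R1 and R2 are in series across V1 (node 0 → node 1 → node 2), and the output A–B is taken across R2, so this is a voltage divider.
Series current: I = V1/(R1 + R2) = 10/(10 + 50) = 10/60 = 0.1667 A
V_R2 = I × R2 = V1 × R2/(R1 + R2) = 10 × 50/60 = 8.333 V

Final answer: 8.333 V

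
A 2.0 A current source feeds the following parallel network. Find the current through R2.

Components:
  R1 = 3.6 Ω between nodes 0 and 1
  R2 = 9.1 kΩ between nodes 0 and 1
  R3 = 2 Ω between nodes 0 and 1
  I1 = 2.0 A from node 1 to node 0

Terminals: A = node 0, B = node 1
All resistors sit directly between nodes 0 and 1, so they are in parallel and share one voltage V; the full source current 2 A splits among them.
1/R_par = 1/3.6 + 1/9100 + 1/2 = 0.7779 S  =>  R_par = 1.286 Ω
V = I × R_par = 2 × 1.286 = 2.571 V
I_R2 = V/R2 = 2.571/9100 = 0.0002825 A

Final answer: 0.0002825 A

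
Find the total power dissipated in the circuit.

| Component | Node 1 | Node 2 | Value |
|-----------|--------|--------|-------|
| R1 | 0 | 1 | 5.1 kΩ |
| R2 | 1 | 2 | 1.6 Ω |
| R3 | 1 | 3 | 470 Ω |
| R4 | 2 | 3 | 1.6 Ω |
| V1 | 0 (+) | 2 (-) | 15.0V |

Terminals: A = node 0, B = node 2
Nodal analysis, taking node 2 as the 0 V reference.
Source V1 fixes V_0 = 15 V.
KCL at each unknown node (sum of currents leaving = 0; resistances in Ω):
  Node 1: (V_1 - 15)/5100 + (V_1 - 0)/1.6 + (V_1 - V_3)/470 = 0
  Node 3: (V_3 - V_1)/470 + (V_3 - 0)/1.6 = 0
Collecting terms (coefficients in siemens):
  0.6273·V_1 - 0.002128·V_3 = 0.002941
  0.6271·V_3 - 0.002128·V_1 = 0
Determinant D = (0.6273)(0.6271) - (-0.002128)(-0.002128) = 0.3934
V_1 = [(0.002941)(0.6271) - (-0.002128)(0)]/D = 0.004689 V
V_3 = [(0.6273)(0) - (0.002941)(-0.002128)]/D = 0.00001591 V
Power in each resistor, P = (ΔV)²/R:
  P_R1 = (15 - 0.004689)²/5100 = 0.04409 W
  P_R2 = (0.004689 - 0)²/1.6 = 0.00001374 W
  P_R3 = (0.004689 - 0.00001591)²/470 = 0.00000004645 W
  P_R4 = (0 - 0.00001591)²/1.6 = 0.0000000001581 W
P_total = P_R1 + P_R2 + P_R3 + P_R4 = 0.0441 W

Final answer: 0.0441 W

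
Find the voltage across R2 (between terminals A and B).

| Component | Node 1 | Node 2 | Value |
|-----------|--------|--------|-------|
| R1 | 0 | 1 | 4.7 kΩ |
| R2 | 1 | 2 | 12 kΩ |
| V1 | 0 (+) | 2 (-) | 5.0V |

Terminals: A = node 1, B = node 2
R1 and R2 are in series across V1 (node 0 → node 1 → node 2), and the output A–B is taken across R2, so this is a voltage divider.
Series current: I = V1/(R1 + R2) = 5/(4700 + 12000) = 5/16700 = 0.0002994 A
V_R2 = I × R2 = V1 × R2/(R1 + R2) = 5 × 12000/16700 = 3.593 V

Final answer: 3.593 V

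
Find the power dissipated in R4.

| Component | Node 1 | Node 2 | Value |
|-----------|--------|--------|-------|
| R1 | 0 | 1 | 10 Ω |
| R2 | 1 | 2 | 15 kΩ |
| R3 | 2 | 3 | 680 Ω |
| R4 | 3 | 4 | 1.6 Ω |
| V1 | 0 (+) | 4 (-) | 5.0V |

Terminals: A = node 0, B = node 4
Nodal analysis, taking node 4 as the 0 V reference.
Source V1 fixes V_0 = 5 V.
KCL at each unknown node (sum of currents leaving = 0; resistances in Ω):
  Node 1: (V_1 - 5)/10 + (V_1 - V_2)/15000 = 0
  Node 2: (V_2 - V_1)/15000 + (V_2 - V_3)/680 = 0
  Node 3: (V_3 - V_2)/680 + (V_3 - 0)/1.6 = 0
Collecting terms (coefficients in siemens):
  0.1001·V_1 - 0.00006667·V_2 = 0.5
  0.001537·V_2 - 0.00006667·V_1 - 0.001471·V_3 = 0
  0.6265·V_3 - 0.001471·V_2 = 0
Solving these 3 simultaneous equations (Gaussian elimination) gives:
  V_1 = 4.997 V, V_2 = 0.2172 V, V_3 = 0.0005098 V
I_R4 = (V_3 - V_4)/R4 = (0.0005098 - 0)/1.6 = 0.0003186 A
P_R4 = I_R4² × R4 = (0.0003186)² × 1.6 = 0.0000001625 W

Final answer: 1.625e-07 W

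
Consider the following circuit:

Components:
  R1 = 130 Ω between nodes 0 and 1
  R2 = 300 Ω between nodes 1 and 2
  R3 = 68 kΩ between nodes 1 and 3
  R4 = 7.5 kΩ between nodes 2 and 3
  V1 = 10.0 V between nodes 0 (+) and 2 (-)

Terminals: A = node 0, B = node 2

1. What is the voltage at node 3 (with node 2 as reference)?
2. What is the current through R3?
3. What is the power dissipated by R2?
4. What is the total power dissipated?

Nodal analysis, taking node 2 as the 0 V reference.
Source V1 fixes V_0 = 10 V.
KCL at each unknown node (sum of currents leaving = 0; resistances in Ω):
  Node 1: (V_1 - 10)/130 + (V_1 - 0)/300 + (V_1 - V_3)/68000 = 0
  Node 3: (V_3 - V_1)/68000 + (V_3 - 0)/7500 = 0
Collecting terms (coefficients in siemens):
  0.01104·V_1 - 0.00001471·V_3 = 0.07692
  0.000148·V_3 - 0.00001471·V_1 = 0
Determinant D = (0.01104)(0.000148) - (-0.00001471)(-0.00001471) = 0.000001634
V_1 = [(0.07692)(0.000148) - (-0.00001471)(0)]/D = 6.968 V
V_3 = [(0.01104)(0) - (0.07692)(-0.00001471)]/D = 0.6922 V
Part 1:
  Read off the nodal solution: V_3 = 0.6922 V
Part 2:
  I_R3 = (V_1 - V_3)/R3 = (6.968 - 0.6922)/68000 = 0.0000923 A
  Magnitude: I_R3 = 0.0000923 A
Part 3:
  I_R2 = (V_1 - V_2)/R2 = (6.968 - 0)/300 = 0.02323 A
  P_R2 = I_R2² × R2 = (0.02323)² × 300 = 0.1619 W
Part 4:
  Power in each resistor, P = (ΔV)²/R:
    P_R1 = (10 - 6.968)²/130 = 0.0707 W
    P_R2 = (6.968 - 0)²/300 = 0.1619 W
    P_R3 = (6.968 - 0.6922)²/68000 = 0.0005793 W
    P_R4 = (0 - 0.6922)²/7500 = 0.00006389 W
  P_total = P_R1 + P_R2 + P_R3 + P_R4 = 0.2332 W

Final answers:
1. V_3 = 0.6922 V
2. I_R3 = 9.23e-05 A
3. P_R2 = 0.1619 W
4. P_total = 0.2332 W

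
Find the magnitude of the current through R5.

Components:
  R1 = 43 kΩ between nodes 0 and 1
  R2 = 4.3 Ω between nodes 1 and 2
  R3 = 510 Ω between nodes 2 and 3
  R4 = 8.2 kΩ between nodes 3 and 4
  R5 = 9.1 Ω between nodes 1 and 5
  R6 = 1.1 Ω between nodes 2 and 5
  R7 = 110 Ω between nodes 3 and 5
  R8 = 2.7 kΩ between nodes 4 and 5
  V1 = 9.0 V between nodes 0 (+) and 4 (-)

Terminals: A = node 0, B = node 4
Nodal analysis, taking node 4 as the 0 V reference.
Source V1 fixes V_0 = 9 V.
KCL at each unknown node (sum of currents leaving = 0; resistances in Ω):
  Node 1: (V_1 - 9)/43000 + (V_1 - V_2)/4.3 + (V_1 - V_5)/9.1 = 0
  Node 2: (V_2 - V_1)/4.3 + (V_2 - V_3)/510 + (V_2 - V_5)/1.1 = 0
  Node 3: (V_3 - V_2)/510 + (V_3 - 0)/8200 + (V_3 - V_5)/110 = 0
  Node 5: (V_5 - V_1)/9.1 + (V_5 - V_2)/1.1 + (V_5 - V_3)/110 + (V_5 - 0)/2700 = 0
Collecting terms (coefficients in siemens):
  0.3425·V_1 - 0.2326·V_2 - 0.1099·V_5 = 0.0002093
  1.144·V_2 - 0.2326·V_1 - 0.001961·V_3 - 0.9091·V_5 = 0
  0.01117·V_3 - 0.001961·V_2 - 0.009091·V_5 = 0
  1.028·V_5 - 0.1099·V_1 - 0.9091·V_2 - 0.009091·V_3 = 0
Solving these 4 simultaneous equations (Gaussian elimination) gives:
  V_1 = 0.4076 V, V_2 = 0.4071 V, V_3 = 0.4026 V, V_5 = 0.407 V
I_R5 = (V_1 - V_5)/R5 = (0.4076 - 0.407)/9.1 = 0.00007374 A
|I_R5| = 0.00007374 A

Final answer: |I_R5| = 7.374e-05 A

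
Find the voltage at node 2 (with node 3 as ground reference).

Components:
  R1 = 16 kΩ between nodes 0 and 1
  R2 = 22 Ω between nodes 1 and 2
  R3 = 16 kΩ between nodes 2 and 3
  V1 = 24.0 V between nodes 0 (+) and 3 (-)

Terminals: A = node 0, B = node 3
Nodal analysis, taking node 3 as the 0 V reference.
Source V1 fixes V_0 = 24 V.
KCL at each unknown node (sum of currents leaving = 0; resistances in Ω):
  Node 1: (V_1 - 24)/16000 + (V_1 - V_2)/22 = 0
  Node 2: (V_2 - V_1)/22 + (V_2 - 0)/16000 = 0
Collecting terms (coefficients in siemens):
  0.04552·V_1 - 0.04545·V_2 = 0.0015
  0.04552·V_2 - 0.04545·V_1 = 0
Determinant D = (0.04552)(0.04552) - (-0.04545)(-0.04545) = 0.000005686
V_1 = [(0.0015)(0.04552) - (-0.04545)(0)]/D = 12.01 V
V_2 = [(0.04552)(0) - (0.0015)(-0.04545)]/D = 11.99 V
The requested potential is V_2 = 11.99 V.

Final answer: V_2 = 11.99 V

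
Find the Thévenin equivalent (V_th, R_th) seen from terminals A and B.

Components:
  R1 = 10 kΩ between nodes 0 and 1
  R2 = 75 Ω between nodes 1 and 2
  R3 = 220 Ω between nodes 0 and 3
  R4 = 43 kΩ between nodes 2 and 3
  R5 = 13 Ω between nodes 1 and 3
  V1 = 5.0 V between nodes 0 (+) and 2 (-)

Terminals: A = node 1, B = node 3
Step 1 — V_th is the open-circuit voltage V_A - V_B (nothing connected across the terminals).
Nodal analysis, taking node 2 as the 0 V reference.
Source V1 fixes V_0 = 5 V.
KCL at each unknown node (sum of currents leaving = 0; resistances in Ω):
  Node 1: (V_1 - 5)/10000 + (V_1 - 0)/75 + (V_1 - V_3)/13 = 0
  Node 3: (V_3 - 5)/220 + (V_3 - 0)/43000 + (V_3 - V_1)/13 = 0
Collecting terms (coefficients in siemens):
  0.09036·V_1 - 0.07692·V_3 = 0.0005
  0.08149·V_3 - 0.07692·V_1 = 0.02273
Determinant D = (0.09036)(0.08149) - (-0.07692)(-0.07692) = 0.001446
V_1 = [(0.0005)(0.08149) - (-0.07692)(0.02273)]/D = 1.237 V
V_3 = [(0.09036)(0.02273) - (0.0005)(-0.07692)]/D = 1.447 V
V_th = V_1 - V_3 = 1.237 - 1.447 = -0.2095 V
Step 2 — R_th: zero the source — replace V1 by a short circuit (node 2 merges into node 0) — and find the resistance seen between A (node 1) and B (node 3).
Reduce the network between node 1 (A) and node 3 (B) by series/parallel combination:
  Rp1 = R1 ‖ R2 (parallel, both between nodes 0 and 1) = 1/(1/10000 + 1/75) = 74.44 Ω
  Rp2 = R3 ‖ R4 (parallel, both between nodes 0 and 3) = 1/(1/220 + 1/43000) = 218.9 Ω
  Rs1 = Rp1 + Rp2 (series, joined only at node 0) = 74.44 + 218.9 = 293.3 Ω
  Rp3 = R5 ‖ Rs1 (parallel, both between nodes 1 and 3) = 1/(1/13 + 1/293.3) = 12.45 Ω
R_th = 12.45 Ω

Final answer: V_th = -0.2095 V, R_th = 12.45 Ω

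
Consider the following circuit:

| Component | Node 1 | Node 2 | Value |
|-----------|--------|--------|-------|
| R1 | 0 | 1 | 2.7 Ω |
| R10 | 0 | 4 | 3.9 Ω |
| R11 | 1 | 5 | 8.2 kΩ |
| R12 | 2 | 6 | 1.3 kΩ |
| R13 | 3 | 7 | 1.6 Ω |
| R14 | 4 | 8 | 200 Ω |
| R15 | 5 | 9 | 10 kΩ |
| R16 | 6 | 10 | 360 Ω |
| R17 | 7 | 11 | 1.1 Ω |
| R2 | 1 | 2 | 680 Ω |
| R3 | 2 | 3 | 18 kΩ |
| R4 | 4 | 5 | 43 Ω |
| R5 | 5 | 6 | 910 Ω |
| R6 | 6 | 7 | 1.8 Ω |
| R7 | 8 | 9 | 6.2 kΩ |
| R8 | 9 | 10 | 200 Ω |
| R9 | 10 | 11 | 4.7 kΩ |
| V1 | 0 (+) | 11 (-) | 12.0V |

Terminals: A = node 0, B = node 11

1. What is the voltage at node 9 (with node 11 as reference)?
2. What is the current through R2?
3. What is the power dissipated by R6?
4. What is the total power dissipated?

Nodal analysis, taking node 11 as the 0 V reference.
Source V1 fixes V_0 = 12 V.
KCL at each unknown node (sum of currents leaving = 0; resistances in Ω):
  Node 1: (V_1 - 12)/2.7 + (V_1 - V_2)/680 + (V_1 - V_5)/8200 = 0
  Node 2: (V_2 - V_1)/680 + (V_2 - V_3)/18000 + (V_2 - V_6)/1300 = 0
  Node 3: (V_3 - V_2)/18000 + (V_3 - V_7)/1.6 = 0
  Node 4: (V_4 - V_5)/43 + (V_4 - 12)/3.9 + (V_4 - V_8)/200 = 0
  Node 5: (V_5 - V_4)/43 + (V_5 - V_6)/910 + (V_5 - V_1)/8200 + (V_5 - V_9)/10000 = 0
  Node 6: (V_6 - V_5)/910 + (V_6 - V_7)/1.8 + (V_6 - V_2)/1300 + (V_6 - V_10)/360 = 0
  Node 7: (V_7 - V_6)/1.8 + (V_7 - V_3)/1.6 + (V_7 - 0)/1.1 = 0
  Node 8: (V_8 - V_9)/6200 + (V_8 - V_4)/200 = 0
  Node 9: (V_9 - V_8)/6200 + (V_9 - V_10)/200 + (V_9 - V_5)/10000 = 0
  Node 10: (V_10 - V_9)/200 + (V_10 - 0)/4700 + (V_10 - V_6)/360 = 0
Collecting terms (coefficients in siemens):
  0.372·V_1 - 0.001471·V_2 - 0.000122·V_5 = 4.444
  0.002295·V_2 - 0.001471·V_1 - 0.00005556·V_3 - 0.0007692·V_6 = 0
  0.6251·V_3 - 0.00005556·V_2 - 0.625·V_7 = 0
  0.2847·V_4 - 0.02326·V_5 - 0.005·V_8 = 3.077
  0.02458·V_5 - 0.000122·V_1 - 0.02326·V_4 - 0.001099·V_6 - 0.0001·V_9 = 0
  0.5602·V_6 - 0.0007692·V_2 - 0.001099·V_5 - 0.5556·V_7 - 0.002778·V_10 = 0
  2.09·V_7 - 0.625·V_3 - 0.5556·V_6 = 0
  0.005161·V_8 - 0.005·V_4 - 0.0001613·V_9 = 0
  0.005261·V_9 - 0.0001·V_5 - 0.0001613·V_8 - 0.005·V_10 = 0
  0.007991·V_10 - 0.002778·V_6 - 0.005·V_9 = 0
Solving these 10 simultaneous equations (Gaussian elimination) gives:
  V_1 = 11.98 V, V_2 = 7.698 V, V_3 = 0.02395 V, V_4 = 11.94 V
  V_5 = 11.37 V, V_6 = 0.06059 V, V_7 = 0.02327 V, V_8 = 11.61 V
  V_9 = 1.461 V, V_10 = 0.9352 V
Part 1:
  Read off the nodal solution: V_9 = 1.461 V
Part 2:
  I_R2 = (V_1 - V_2)/R2 = (11.98 - 7.698)/680 = 0.006301 A
  Magnitude: I_R2 = 0.006301 A
Part 3:
  I_R6 = (V_6 - V_7)/R6 = (0.06059 - 0.02327)/1.8 = 0.02073 A
  P_R6 = I_R6² × R6 = (0.02073)² × 1.8 = 0.0007735 W
Part 4:
  Power in each resistor, P = (ΔV)²/R:
    P_R1 = (12 - 11.98)²/2.7 = 0.0001098 W
    P_R2 = (11.98 - 7.698)²/680 = 0.027 W
    P_R3 = (7.698 - 0.02395)²/18000 = 0.003272 W
    P_R4 = (11.94 - 11.37)²/43 = 0.007654 W
    P_R5 = (11.37 - 0.06059)²/910 = 0.1405 W
    P_R6 = (0.06059 - 0.02327)²/1.8 = 0.0007735 W
    P_R7 = (11.61 - 1.461)²/6200 = 0.01663 W
    P_R8 = (1.461 - 0.9352)²/200 = 0.001382 W
    P_R9 = (0.9352 - 0)²/4700 = 0.0001861 W
    P_R10 = (12 - 11.94)²/3.9 = 0.000875 W
    P_R11 = (11.98 - 11.37)²/8200 = 0.00004611 W
    P_R12 = (7.698 - 0.06059)²/1300 = 0.04487 W
    P_R13 = (0.02395 - 0.02327)²/1.6 = 0.0000002908 W
    P_R14 = (11.94 - 11.61)²/200 = 0.0005364 W
    P_R15 = (11.37 - 1.461)²/10000 = 0.009815 W
    P_R16 = (0.06059 - 0.9352)²/360 = 0.002125 W
    P_R17 = (0.02327 - 0)²/1.1 = 0.0004923 W
  P_total = P_R1 + P_R2 + P_R3 + P_R4 + P_R5 + P_R6 + P_R7 + P_R8 + P_R9 + P_R10 + P_R11 + P_R12 + P_R13 + P_R14 + P_R15 + P_R16 + P_R17 = 0.2563 W

Final answers:
1. V_9 = 1.461 V
2. I_R2 = 0.006301 A
3. P_R6 = 0.0007735 W
4. P_total = 0.2563 W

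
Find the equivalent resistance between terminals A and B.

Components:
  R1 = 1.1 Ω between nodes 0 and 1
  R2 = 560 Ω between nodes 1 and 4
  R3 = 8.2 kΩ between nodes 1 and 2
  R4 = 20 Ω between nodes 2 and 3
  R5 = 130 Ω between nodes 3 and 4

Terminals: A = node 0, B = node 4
Reduce the network between node 0 (A) and node 4 (B) by series/parallel combination:
  Rs1 = R3 + R4 (series, joined only at node 2) = 8200 + 20 = 8220 Ω
  Rs2 = R5 + Rs1 (series, joined only at node 3) = 130 + 8220 = 8350 Ω
  Rp1 = R2 ‖ Rs2 (parallel, both between nodes 1 and 4) = 1/(1/560 + 1/8350) = 524.8 Ω
  Rs3 = R1 + Rp1 (series, joined only at node 1) = 1.1 + 524.8 = 525.9 Ω
R_eq = 525.9 Ω

Final answer: 525.9 Ω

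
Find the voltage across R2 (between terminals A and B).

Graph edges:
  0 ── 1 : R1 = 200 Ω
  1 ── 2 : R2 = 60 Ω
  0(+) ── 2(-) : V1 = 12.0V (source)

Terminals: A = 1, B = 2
R1 and R2 are in series across V1 (node 0 → node 1 → node 2), and the output A–B is taken across R2, so this is a voltage divider.
Series current: I = V1/(R1 + R2) = 12/(200 + 60) = 12/260 = 0.04615 A
V_R2 = I × R2 = V1 × R2/(R1 + R2) = 12 × 60/260 = 2.769 V

Final answer: 2.769 V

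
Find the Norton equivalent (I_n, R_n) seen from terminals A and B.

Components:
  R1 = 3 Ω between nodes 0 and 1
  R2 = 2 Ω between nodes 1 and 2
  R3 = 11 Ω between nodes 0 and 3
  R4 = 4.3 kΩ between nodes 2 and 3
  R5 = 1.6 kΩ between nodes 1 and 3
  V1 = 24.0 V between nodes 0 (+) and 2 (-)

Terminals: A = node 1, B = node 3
Find the Thévenin equivalent first; then I_n = V_th/R_th and R_n = R_th.
Step 1 — V_th is the open-circuit voltage V_A - V_B (nothing connected across the terminals).
Nodal analysis, taking node 2 as the 0 V reference.
Source V1 fixes V_0 = 24 V.
KCL at each unknown node (sum of currents leaving = 0; resistances in Ω):
  Node 1: (V_1 - 24)/3 + (V_1 - 0)/2 + (V_1 - V_3)/1600 = 0
  Node 3: (V_3 - 24)/11 + (V_3 - 0)/4300 + (V_3 - V_1)/1600 = 0
Collecting terms (coefficients in siemens):
  0.834·V_1 - 0.000625·V_3 = 8
  0.09177·V_3 - 0.000625·V_1 = 2.182
Determinant D = (0.834)(0.09177) - (-0.000625)(-0.000625) = 0.07653
V_1 = [(8)(0.09177) - (-0.000625)(2.182)]/D = 9.611 V
V_3 = [(0.834)(2.182) - (8)(-0.000625)]/D = 23.84 V
V_th = V_1 - V_3 = 9.611 - 23.84 = -14.23 V
Step 2 — R_th: zero the source — replace V1 by a short circuit (node 2 merges into node 0) — and find the resistance seen between A (node 1) and B (node 3).
Reduce the network between node 1 (A) and node 3 (B) by series/parallel combination:
  Rp1 = R1 ‖ R2 (parallel, both between nodes 0 and 1) = 1/(1/3 + 1/2) = 1.2 Ω
  Rp2 = R3 ‖ R4 (parallel, both between nodes 0 and 3) = 1/(1/11 + 1/4300) = 10.97 Ω
  Rs1 = Rp1 + Rp2 (series, joined only at node 0) = 1.2 + 10.97 = 12.17 Ω
  Rp3 = R5 ‖ Rs1 (parallel, both between nodes 1 and 3) = 1/(1/1600 + 1/12.17) = 12.08 Ω
R_th = 12.08 Ω
I_n = V_th/R_th = -14.23/12.08 = -1.178 A, and R_n = R_th = 12.08 Ω

Final answer: I_n = -1.178 A, R_n = 12.08 Ω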